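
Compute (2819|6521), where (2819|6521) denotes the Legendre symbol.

-1

6521 ≡ 1 (mod 4), so quadratic reciprocity gives (2819|6521) = (6521|2819). Reduce: 6521 ≡ 883 (mod 2819). Now have (883|2819).
Both 883 ≡ 3 and 2819 ≡ 3 (mod 4), so reciprocity gives (883|2819) = -(2819|883). Reduce: 2819 ≡ 170 (mod 883). Now have -(170|883).
Factor out 2: 170 = 2·85. Since 883 ≡ 3 (mod 8), (2|883) = -1. Now have (85|883).
85 ≡ 1 (mod 4), so quadratic reciprocity gives (85|883) = (883|85). Reduce: 883 ≡ 33 (mod 85). Now have (33|85).
33 ≡ 1 (mod 4), so quadratic reciprocity gives (33|85) = (85|33). Reduce: 85 ≡ 19 (mod 33). Now have (19|33).
33 ≡ 1 (mod 4), so quadratic reciprocity gives (19|33) = (33|19). Reduce: 33 ≡ 14 (mod 19). Now have (14|19).
Factor out 2: 14 = 2·7. Since 19 ≡ 3 (mod 8), (2|19) = -1. Now have -(7|19).
Both 7 ≡ 3 and 19 ≡ 3 (mod 4), so reciprocity gives (7|19) = -(19|7). Reduce: 19 ≡ 5 (mod 7). Now have (5|7).
5 ≡ 1 (mod 4), so quadratic reciprocity gives (5|7) = (7|5). Reduce: 7 ≡ 2 (mod 5). Now have (2|5).
Factor out 2: 2 = 2. Since 5 ≡ 5 (mod 8), (2|5) = -1. Now have -(1|5).
(1|5) = 1. Collecting the sign factors: -1.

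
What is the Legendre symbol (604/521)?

Reduce the numerator: 604 ≡ 83 (mod 521), so (604/521) = (83/521).
521 ≡ 1 (mod 4), so quadratic reciprocity gives (83/521) = (521/83). Reduce: 521 ≡ 23 (mod 83). Now have (23/83).
Both 23 ≡ 3 and 83 ≡ 3 (mod 4), so reciprocity gives (23/83) = -(83/23). Reduce: 83 ≡ 14 (mod 23). Now have -(14/23).
Factor out 2: 14 = 2·7. Since 23 ≡ 7 (mod 8), (2/23) = +1. Now have -(7/23).
Both 7 ≡ 3 and 23 ≡ 3 (mod 4), so reciprocity gives (7/23) = -(23/7). Reduce: 23 ≡ 2 (mod 7). Now have (2/7).
Factor out 2: 2 = 2. Since 7 ≡ 7 (mod 8), (2/7) = +1. Now have (1/7).
(1/7) = 1. Collecting the sign factors: 1.

1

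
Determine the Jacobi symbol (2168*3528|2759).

-1

By multiplicativity, (2168·3528|2759) = (2168|2759)·(3528|2759).
First factor (2168|2759):
Factor out 2: 2168 = 2^3·271. Since 2759 ≡ 7 (mod 8), (2|2759) = +1, and (2|2759)^3 = +1. Now have (271|2759).
Both 271 ≡ 3 and 2759 ≡ 3 (mod 4), so reciprocity gives (271|2759) = -(2759|271). Reduce: 2759 ≡ 49 (mod 271). Now have -(49|271).
49 ≡ 1 (mod 4), so quadratic reciprocity gives (49|271) = (271|49). Reduce: 271 ≡ 26 (mod 49). Now have -(26|49).
Factor out 2: 26 = 2·13. Since 49 ≡ 1 (mod 8), (2|49) = +1. Now have -(13|49).
13 ≡ 1 (mod 4), so quadratic reciprocity gives (13|49) = (49|13). Reduce: 49 ≡ 10 (mod 13). Now have -(10|13).
Factor out 2: 10 = 2·5. Since 13 ≡ 5 (mod 8), (2|13) = -1. Now have (5|13).
5 ≡ 1 (mod 4), so quadratic reciprocity gives (5|13) = (13|5). Reduce: 13 ≡ 3 (mod 5). Now have (3|5).
5 ≡ 1 (mod 4), so quadratic reciprocity gives (3|5) = (5|3). Reduce: 5 ≡ 2 (mod 3). Now have (2|3).
Factor out 2: 2 = 2. Since 3 ≡ 3 (mod 8), (2|3) = -1. Now have -(1|3).
(1|3) = 1. Collecting the sign factors: -1.
Second factor (3528|2759):
Reduce the numerator: 3528 ≡ 769 (mod 2759), so (3528|2759) = (769|2759).
769 ≡ 1 (mod 4), so quadratic reciprocity gives (769|2759) = (2759|769). Reduce: 2759 ≡ 452 (mod 769). Now have (452|769).
Factor out 2: 452 = 2^2·113. Since 769 ≡ 1 (mod 8), (2|769) = +1, and (2|769)^2 = +1. Now have (113|769).
113 ≡ 1 (mod 4), so quadratic reciprocity gives (113|769) = (769|113). Reduce: 769 ≡ 91 (mod 113). Now have (91|113).
113 ≡ 1 (mod 4), so quadratic reciprocity gives (91|113) = (113|91). Reduce: 113 ≡ 22 (mod 91). Now have (22|91).
Factor out 2: 22 = 2·11. Since 91 ≡ 3 (mod 8), (2|91) = -1. Now have -(11|91).
Both 11 ≡ 3 and 91 ≡ 3 (mod 4), so reciprocity gives (11|91) = -(91|11). Reduce: 91 ≡ 3 (mod 11). Now have (3|11).
Both 3 ≡ 3 and 11 ≡ 3 (mod 4), so reciprocity gives (3|11) = -(11|3). Reduce: 11 ≡ 2 (mod 3). Now have -(2|3).
Factor out 2: 2 = 2. Since 3 ≡ 3 (mod 8), (2|3) = -1. Now have (1|3).
(1|3) = 1. Collecting the sign factors: 1.
Product: (-1)·(1) = -1.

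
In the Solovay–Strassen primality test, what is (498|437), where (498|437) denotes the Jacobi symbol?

(498|437)
  = (61|437)    [498 ≡ 61 mod 437]
  = (437|61)    [QR: 61 ≡ 1 mod 4, sign kept]
  = (10|61)    [437 ≡ 10 mod 61]
  = -(5|61)    [61 ≡ 5 mod 8 ⇒ (2|61) = -1]
  = -(61|5)    [QR: 5 ≡ 1 mod 4, sign kept]
  = -(1|5)    [61 ≡ 1 mod 5]
  = -1    [(1|5) = 1]

-1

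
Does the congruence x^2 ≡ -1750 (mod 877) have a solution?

yes

(-1750|877)
  = (4|877)    [-1750 ≡ 4 mod 877]
  = (1|877)    [877 ≡ 5 mod 8 ⇒ (2|877)^2 = +1]
  = 1    [(1|877) = 1]
The Legendre symbol is 1, so x^2 ≡ -1750 (mod 877) has solution.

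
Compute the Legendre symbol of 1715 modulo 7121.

1

7121 ≡ 1 (mod 4), so quadratic reciprocity gives (1715/7121) = (7121/1715). Reduce: 7121 ≡ 261 (mod 1715). Now have (261/1715).
261 ≡ 1 (mod 4), so quadratic reciprocity gives (261/1715) = (1715/261). Reduce: 1715 ≡ 149 (mod 261). Now have (149/261).
149 ≡ 1 (mod 4), so quadratic reciprocity gives (149/261) = (261/149). Reduce: 261 ≡ 112 (mod 149). Now have (112/149).
Factor out 2: 112 = 2^4·7. Since 149 ≡ 5 (mod 8), (2/149) = -1, and (2/149)^4 = +1. Now have (7/149).
149 ≡ 1 (mod 4), so quadratic reciprocity gives (7/149) = (149/7). Reduce: 149 ≡ 2 (mod 7). Now have (2/7).
Factor out 2: 2 = 2. Since 7 ≡ 7 (mod 8), (2/7) = +1. Now have (1/7).
(1/7) = 1. Collecting the sign factors: 1.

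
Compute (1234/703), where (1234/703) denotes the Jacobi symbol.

1

(1234/703)
  = (531/703)    [1234 ≡ 531 mod 703]
  = -(703/531)    [QR: both ≡ 3 mod 4, sign flips]
  = -(172/531)    [703 ≡ 172 mod 531]
  = -(43/531)    [531 ≡ 3 mod 8 ⇒ (2/531)^2 = +1]
  = (531/43)    [QR: both ≡ 3 mod 4, sign flips]
  = (15/43)    [531 ≡ 15 mod 43]
  = -(43/15)    [QR: both ≡ 3 mod 4, sign flips]
  = -(13/15)    [43 ≡ 13 mod 15]
  = -(15/13)    [QR: 13 ≡ 1 mod 4, sign kept]
  = -(2/13)    [15 ≡ 2 mod 13]
  = (1/13)    [13 ≡ 5 mod 8 ⇒ (2/13) = -1]
  = 1    [(1/13) = 1]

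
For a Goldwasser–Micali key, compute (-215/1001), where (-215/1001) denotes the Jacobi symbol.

Reduce the numerator: -215 ≡ 786 (mod 1001), so (-215/1001) = (786/1001).
Factor out 2: 786 = 2·393. Since 1001 ≡ 1 (mod 8), (2/1001) = +1. Now have (393/1001).
393 ≡ 1 (mod 4), so quadratic reciprocity gives (393/1001) = (1001/393). Reduce: 1001 ≡ 215 (mod 393). Now have (215/393).
393 ≡ 1 (mod 4), so quadratic reciprocity gives (215/393) = (393/215). Reduce: 393 ≡ 178 (mod 215). Now have (178/215).
Factor out 2: 178 = 2·89. Since 215 ≡ 7 (mod 8), (2/215) = +1. Now have (89/215).
89 ≡ 1 (mod 4), so quadratic reciprocity gives (89/215) = (215/89). Reduce: 215 ≡ 37 (mod 89). Now have (37/89).
37 ≡ 1 (mod 4), so quadratic reciprocity gives (37/89) = (89/37). Reduce: 89 ≡ 15 (mod 37). Now have (15/37).
37 ≡ 1 (mod 4), so quadratic reciprocity gives (15/37) = (37/15). Reduce: 37 ≡ 7 (mod 15). Now have (7/15).
Both 7 ≡ 3 and 15 ≡ 3 (mod 4), so reciprocity gives (7/15) = -(15/7). Reduce: 15 ≡ 1 (mod 7). Now have -(1/7).
(1/7) = 1. Collecting the sign factors: -1.

-1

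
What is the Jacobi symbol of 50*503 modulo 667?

By multiplicativity, (50·503/667) = (50/667)·(503/667).
First factor (50/667):
Factor out 2: 50 = 2·25. Since 667 ≡ 3 (mod 8), (2/667) = -1. Now have -(25/667).
25 ≡ 1 (mod 4), so quadratic reciprocity gives (25/667) = (667/25). Reduce: 667 ≡ 17 (mod 25). Now have -(17/25).
17 ≡ 1 (mod 4), so quadratic reciprocity gives (17/25) = (25/17). Reduce: 25 ≡ 8 (mod 17). Now have -(8/17).
Factor out 2: 8 = 2^3. Since 17 ≡ 1 (mod 8), (2/17) = +1, and (2/17)^3 = +1. Now have -(1/17).
(1/17) = 1. Collecting the sign factors: -1.
Second factor (503/667):
Both 503 ≡ 3 and 667 ≡ 3 (mod 4), so reciprocity gives (503/667) = -(667/503). Reduce: 667 ≡ 164 (mod 503). Now have -(164/503).
Factor out 2: 164 = 2^2·41. Since 503 ≡ 7 (mod 8), (2/503) = +1, and (2/503)^2 = +1. Now have -(41/503).
41 ≡ 1 (mod 4), so quadratic reciprocity gives (41/503) = (503/41). Reduce: 503 ≡ 11 (mod 41). Now have -(11/41).
41 ≡ 1 (mod 4), so quadratic reciprocity gives (11/41) = (41/11). Reduce: 41 ≡ 8 (mod 11). Now have -(8/11).
Factor out 2: 8 = 2^3. Since 11 ≡ 3 (mod 8), (2/11) = -1, and (2/11)^3 = -1. Now have (1/11).
(1/11) = 1. Collecting the sign factors: 1.
Product: (-1)·(1) = -1.

-1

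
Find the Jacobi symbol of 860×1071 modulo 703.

-1

By multiplicativity, (860·1071|703) = (860|703)·(1071|703).
First factor (860|703):
Reduce the numerator: 860 ≡ 157 (mod 703), so (860|703) = (157|703).
157 ≡ 1 (mod 4), so quadratic reciprocity gives (157|703) = (703|157). Reduce: 703 ≡ 75 (mod 157). Now have (75|157).
157 ≡ 1 (mod 4), so quadratic reciprocity gives (75|157) = (157|75). Reduce: 157 ≡ 7 (mod 75). Now have (7|75).
Both 7 ≡ 3 and 75 ≡ 3 (mod 4), so reciprocity gives (7|75) = -(75|7). Reduce: 75 ≡ 5 (mod 7). Now have -(5|7).
5 ≡ 1 (mod 4), so quadratic reciprocity gives (5|7) = (7|5). Reduce: 7 ≡ 2 (mod 5). Now have -(2|5).
Factor out 2: 2 = 2. Since 5 ≡ 5 (mod 8), (2|5) = -1. Now have (1|5).
(1|5) = 1. Collecting the sign factors: 1.
Second factor (1071|703):
Reduce the numerator: 1071 ≡ 368 (mod 703), so (1071|703) = (368|703).
Factor out 2: 368 = 2^4·23. Since 703 ≡ 7 (mod 8), (2|703) = +1, and (2|703)^4 = +1. Now have (23|703).
Both 23 ≡ 3 and 703 ≡ 3 (mod 4), so reciprocity gives (23|703) = -(703|23). Reduce: 703 ≡ 13 (mod 23). Now have -(13|23).
13 ≡ 1 (mod 4), so quadratic reciprocity gives (13|23) = (23|13). Reduce: 23 ≡ 10 (mod 13). Now have -(10|13).
Factor out 2: 10 = 2·5. Since 13 ≡ 5 (mod 8), (2|13) = -1. Now have (5|13).
5 ≡ 1 (mod 4), so quadratic reciprocity gives (5|13) = (13|5). Reduce: 13 ≡ 3 (mod 5). Now have (3|5).
5 ≡ 1 (mod 4), so quadratic reciprocity gives (3|5) = (5|3). Reduce: 5 ≡ 2 (mod 3). Now have (2|3).
Factor out 2: 2 = 2. Since 3 ≡ 3 (mod 8), (2|3) = -1. Now have -(1|3).
(1|3) = 1. Collecting the sign factors: -1.
Product: (1)·(-1) = -1.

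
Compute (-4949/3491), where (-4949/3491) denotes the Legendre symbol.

1

(-4949/3491)
  = -(4949/3491)    [3491 ≡ 3 mod 4 ⇒ (-1/3491) = -1]
  = -(1458/3491)    [4949 ≡ 1458 mod 3491]
  = (729/3491)    [3491 ≡ 3 mod 8 ⇒ (2/3491) = -1]
  = (3491/729)    [QR: 729 ≡ 1 mod 4, sign kept]
  = (575/729)    [3491 ≡ 575 mod 729]
  = (729/575)    [QR: 729 ≡ 1 mod 4, sign kept]
  = (154/575)    [729 ≡ 154 mod 575]
  = (77/575)    [575 ≡ 7 mod 8 ⇒ (2/575) = +1]
  = (575/77)    [QR: 77 ≡ 1 mod 4, sign kept]
  = (36/77)    [575 ≡ 36 mod 77]
  = (9/77)    [77 ≡ 5 mod 8 ⇒ (2/77)^2 = +1]
  = (77/9)    [QR: 9 ≡ 1 mod 4, sign kept]
  = (5/9)    [77 ≡ 5 mod 9]
  = (9/5)    [QR: 5 ≡ 1 mod 4, sign kept]
  = (4/5)    [9 ≡ 4 mod 5]
  = (1/5)    [5 ≡ 5 mod 8 ⇒ (2/5)^2 = +1]
  = 1    [(1/5) = 1]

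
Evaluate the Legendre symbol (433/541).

1

433 ≡ 1 (mod 4), so quadratic reciprocity gives (433/541) = (541/433). Reduce: 541 ≡ 108 (mod 433). Now have (108/433).
Factor out 2: 108 = 2^2·27. Since 433 ≡ 1 (mod 8), (2/433) = +1, and (2/433)^2 = +1. Now have (27/433).
433 ≡ 1 (mod 4), so quadratic reciprocity gives (27/433) = (433/27). Reduce: 433 ≡ 1 (mod 27). Now have (1/27).
(1/27) = 1. Collecting the sign factors: 1.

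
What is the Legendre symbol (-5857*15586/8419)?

-1

By multiplicativity, (-5857·15586/8419) = (-5857/8419)·(15586/8419).
First factor (-5857/8419):
Pull out -1: (-5857/8419) = (-1/8419)·(5857/8419). Since 8419 ≡ 3 (mod 4), (-1/8419) = -1. Now have -(5857/8419).
5857 ≡ 1 (mod 4), so quadratic reciprocity gives (5857/8419) = (8419/5857). Reduce: 8419 ≡ 2562 (mod 5857). Now have -(2562/5857).
Factor out 2: 2562 = 2·1281. Since 5857 ≡ 1 (mod 8), (2/5857) = +1. Now have -(1281/5857).
1281 ≡ 1 (mod 4), so quadratic reciprocity gives (1281/5857) = (5857/1281). Reduce: 5857 ≡ 733 (mod 1281). Now have -(733/1281).
733 ≡ 1 (mod 4), so quadratic reciprocity gives (733/1281) = (1281/733). Reduce: 1281 ≡ 548 (mod 733). Now have -(548/733).
Factor out 2: 548 = 2^2·137. Since 733 ≡ 5 (mod 8), (2/733) = -1, and (2/733)^2 = +1. Now have -(137/733).
137 ≡ 1 (mod 4), so quadratic reciprocity gives (137/733) = (733/137). Reduce: 733 ≡ 48 (mod 137). Now have -(48/137).
Factor out 2: 48 = 2^4·3. Since 137 ≡ 1 (mod 8), (2/137) = +1, and (2/137)^4 = +1. Now have -(3/137).
137 ≡ 1 (mod 4), so quadratic reciprocity gives (3/137) = (137/3). Reduce: 137 ≡ 2 (mod 3). Now have -(2/3).
Factor out 2: 2 = 2. Since 3 ≡ 3 (mod 8), (2/3) = -1. Now have (1/3).
(1/3) = 1. Collecting the sign factors: 1.
Second factor (15586/8419):
Reduce the numerator: 15586 ≡ 7167 (mod 8419), so (15586/8419) = (7167/8419).
Both 7167 ≡ 3 and 8419 ≡ 3 (mod 4), so reciprocity gives (7167/8419) = -(8419/7167). Reduce: 8419 ≡ 1252 (mod 7167). Now have -(1252/7167).
Factor out 2: 1252 = 2^2·313. Since 7167 ≡ 7 (mod 8), (2/7167) = +1, and (2/7167)^2 = +1. Now have -(313/7167).
313 ≡ 1 (mod 4), so quadratic reciprocity gives (313/7167) = (7167/313). Reduce: 7167 ≡ 281 (mod 313). Now have -(281/313).
281 ≡ 1 (mod 4), so quadratic reciprocity gives (281/313) = (313/281). Reduce: 313 ≡ 32 (mod 281). Now have -(32/281).
Factor out 2: 32 = 2^5. Since 281 ≡ 1 (mod 8), (2/281) = +1, and (2/281)^5 = +1. Now have -(1/281).
(1/281) = 1. Collecting the sign factors: -1.
Product: (1)·(-1) = -1.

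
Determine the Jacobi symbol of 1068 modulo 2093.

1

Factor out 2: 1068 = 2^2·267. Since 2093 ≡ 5 (mod 8), (2 / 2093) = -1, and (2 / 2093)^2 = +1. Now have (267 / 2093).
2093 ≡ 1 (mod 4), so quadratic reciprocity gives (267 / 2093) = (2093 / 267). Reduce: 2093 ≡ 224 (mod 267). Now have (224 / 267).
Factor out 2: 224 = 2^5·7. Since 267 ≡ 3 (mod 8), (2 / 267) = -1, and (2 / 267)^5 = -1. Now have -(7 / 267).
Both 7 ≡ 3 and 267 ≡ 3 (mod 4), so reciprocity gives (7 / 267) = -(267 / 7). Reduce: 267 ≡ 1 (mod 7). Now have (1 / 7).
(1 / 7) = 1. Collecting the sign factors: 1.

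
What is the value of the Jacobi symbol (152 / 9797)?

1

(152 / 9797)
  = -(19 / 9797)    [9797 ≡ 5 mod 8 ⇒ (2 / 9797)^3 = -1]
  = -(9797 / 19)    [QR: 9797 ≡ 1 mod 4, sign kept]
  = -(12 / 19)    [9797 ≡ 12 mod 19]
  = -(3 / 19)    [19 ≡ 3 mod 8 ⇒ (2 / 19)^2 = +1]
  = (19 / 3)    [QR: both ≡ 3 mod 4, sign flips]
  = (1 / 3)    [19 ≡ 1 mod 3]
  = 1    [(1 / 3) = 1]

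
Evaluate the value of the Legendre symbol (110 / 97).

-1

Reduce the numerator: 110 ≡ 13 (mod 97), so (110 / 97) = (13 / 97).
13 ≡ 1 (mod 4), so quadratic reciprocity gives (13 / 97) = (97 / 13). Reduce: 97 ≡ 6 (mod 13). Now have (6 / 13).
Factor out 2: 6 = 2·3. Since 13 ≡ 5 (mod 8), (2 / 13) = -1. Now have -(3 / 13).
13 ≡ 1 (mod 4), so quadratic reciprocity gives (3 / 13) = (13 / 3). Reduce: 13 ≡ 1 (mod 3). Now have -(1 / 3).
(1 / 3) = 1. Collecting the sign factors: -1.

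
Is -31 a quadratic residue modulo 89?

no

Reduce the numerator: -31 ≡ 58 (mod 89), so (-31/89) = (58/89).
Factor out 2: 58 = 2·29. Since 89 ≡ 1 (mod 8), (2/89) = +1. Now have (29/89).
29 ≡ 1 (mod 4), so quadratic reciprocity gives (29/89) = (89/29). Reduce: 89 ≡ 2 (mod 29). Now have (2/29).
Factor out 2: 2 = 2. Since 29 ≡ 5 (mod 8), (2/29) = -1. Now have -(1/29).
(1/29) = 1. Collecting the sign factors: -1.
(-31/89) = -1, and 89 is prime, so -31 is not a quadratic residue mod 89.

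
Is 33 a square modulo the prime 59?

(33|59)
  = (59|33)    [QR: 33 ≡ 1 mod 4, sign kept]
  = (26|33)    [59 ≡ 26 mod 33]
  = (13|33)    [33 ≡ 1 mod 8 ⇒ (2|33) = +1]
  = (33|13)    [QR: 13 ≡ 1 mod 4, sign kept]
  = (7|13)    [33 ≡ 7 mod 13]
  = (13|7)    [QR: 13 ≡ 1 mod 4, sign kept]
  = (6|7)    [13 ≡ 6 mod 7]
  = (3|7)    [7 ≡ 7 mod 8 ⇒ (2|7) = +1]
  = -(7|3)    [QR: both ≡ 3 mod 4, sign flips]
  = -(1|3)    [7 ≡ 1 mod 3]
  = -1    [(1|3) = 1]
(33|59) = -1, and 59 is prime, so 33 is not a quadratic residue mod 59.

no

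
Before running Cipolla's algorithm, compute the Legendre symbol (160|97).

-1

(160|97)
  = (63|97)    [160 ≡ 63 mod 97]
  = (97|63)    [QR: 97 ≡ 1 mod 4, sign kept]
  = (34|63)    [97 ≡ 34 mod 63]
  = (17|63)    [63 ≡ 7 mod 8 ⇒ (2|63) = +1]
  = (63|17)    [QR: 17 ≡ 1 mod 4, sign kept]
  = (12|17)    [63 ≡ 12 mod 17]
  = (3|17)    [17 ≡ 1 mod 8 ⇒ (2|17)^2 = +1]
  = (17|3)    [QR: 17 ≡ 1 mod 4, sign kept]
  = (2|3)    [17 ≡ 2 mod 3]
  = -(1|3)    [3 ≡ 3 mod 8 ⇒ (2|3) = -1]
  = -1    [(1|3) = 1]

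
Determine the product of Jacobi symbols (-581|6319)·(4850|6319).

By multiplicativity, (-581·4850|6319) = (-581|6319)·(4850|6319).
First factor (-581|6319):
(-581|6319)
  = -(581|6319)    [6319 ≡ 3 mod 4 ⇒ (-1|6319) = -1]
  = -(6319|581)    [QR: 581 ≡ 1 mod 4, sign kept]
  = -(509|581)    [6319 ≡ 509 mod 581]
  = -(581|509)    [QR: 509 ≡ 1 mod 4, sign kept]
  = -(72|509)    [581 ≡ 72 mod 509]
  = (9|509)    [509 ≡ 5 mod 8 ⇒ (2|509)^3 = -1]
  = (509|9)    [QR: 9 ≡ 1 mod 4, sign kept]
  = (5|9)    [509 ≡ 5 mod 9]
  = (9|5)    [QR: 5 ≡ 1 mod 4, sign kept]
  = (4|5)    [9 ≡ 4 mod 5]
  = (1|5)    [5 ≡ 5 mod 8 ⇒ (2|5)^2 = +1]
  = 1    [(1|5) = 1]
Second factor (4850|6319):
(4850|6319)
  = (2425|6319)    [6319 ≡ 7 mod 8 ⇒ (2|6319) = +1]
  = (6319|2425)    [QR: 2425 ≡ 1 mod 4, sign kept]
  = (1469|2425)    [6319 ≡ 1469 mod 2425]
  = (2425|1469)    [QR: 1469 ≡ 1 mod 4, sign kept]
  = (956|1469)    [2425 ≡ 956 mod 1469]
  = (239|1469)    [1469 ≡ 5 mod 8 ⇒ (2|1469)^2 = +1]
  = (1469|239)    [QR: 1469 ≡ 1 mod 4, sign kept]
  = (35|239)    [1469 ≡ 35 mod 239]
  = -(239|35)    [QR: both ≡ 3 mod 4, sign flips]
  = -(29|35)    [239 ≡ 29 mod 35]
  = -(35|29)    [QR: 29 ≡ 1 mod 4, sign kept]
  = -(6|29)    [35 ≡ 6 mod 29]
  = (3|29)    [29 ≡ 5 mod 8 ⇒ (2|29) = -1]
  = (29|3)    [QR: 29 ≡ 1 mod 4, sign kept]
  = (2|3)    [29 ≡ 2 mod 3]
  = -(1|3)    [3 ≡ 3 mod 8 ⇒ (2|3) = -1]
  = -1    [(1|3) = 1]
Product: (1)·(-1) = -1.

-1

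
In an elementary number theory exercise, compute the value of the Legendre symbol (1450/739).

(1450/739)
  = (711/739)    [1450 ≡ 711 mod 739]
  = -(739/711)    [QR: both ≡ 3 mod 4, sign flips]
  = -(28/711)    [739 ≡ 28 mod 711]
  = -(7/711)    [711 ≡ 7 mod 8 ⇒ (2/711)^2 = +1]
  = (711/7)    [QR: both ≡ 3 mod 4, sign flips]
  = (4/7)    [711 ≡ 4 mod 7]
  = (1/7)    [7 ≡ 7 mod 8 ⇒ (2/7)^2 = +1]
  = 1    [(1/7) = 1]

1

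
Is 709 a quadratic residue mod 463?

Reduce the numerator: 709 ≡ 246 (mod 463), so (709/463) = (246/463).
Factor out 2: 246 = 2·123. Since 463 ≡ 7 (mod 8), (2/463) = +1. Now have (123/463).
Both 123 ≡ 3 and 463 ≡ 3 (mod 4), so reciprocity gives (123/463) = -(463/123). Reduce: 463 ≡ 94 (mod 123). Now have -(94/123).
Factor out 2: 94 = 2·47. Since 123 ≡ 3 (mod 8), (2/123) = -1. Now have (47/123).
Both 47 ≡ 3 and 123 ≡ 3 (mod 4), so reciprocity gives (47/123) = -(123/47). Reduce: 123 ≡ 29 (mod 47). Now have -(29/47).
29 ≡ 1 (mod 4), so quadratic reciprocity gives (29/47) = (47/29). Reduce: 47 ≡ 18 (mod 29). Now have -(18/29).
Factor out 2: 18 = 2·9. Since 29 ≡ 5 (mod 8), (2/29) = -1. Now have (9/29).
9 ≡ 1 (mod 4), so quadratic reciprocity gives (9/29) = (29/9). Reduce: 29 ≡ 2 (mod 9). Now have (2/9).
Factor out 2: 2 = 2. Since 9 ≡ 1 (mod 8), (2/9) = +1. Now have (1/9).
(1/9) = 1. Collecting the sign factors: 1.
The Legendre symbol is 1, so x^2 ≡ 709 (mod 463) has solution.

yes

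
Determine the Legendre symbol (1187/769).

Reduce the numerator: 1187 ≡ 418 (mod 769), so (1187/769) = (418/769).
Factor out 2: 418 = 2·209. Since 769 ≡ 1 (mod 8), (2/769) = +1. Now have (209/769).
209 ≡ 1 (mod 4), so quadratic reciprocity gives (209/769) = (769/209). Reduce: 769 ≡ 142 (mod 209). Now have (142/209).
Factor out 2: 142 = 2·71. Since 209 ≡ 1 (mod 8), (2/209) = +1. Now have (71/209).
209 ≡ 1 (mod 4), so quadratic reciprocity gives (71/209) = (209/71). Reduce: 209 ≡ 67 (mod 71). Now have (67/71).
Both 67 ≡ 3 and 71 ≡ 3 (mod 4), so reciprocity gives (67/71) = -(71/67). Reduce: 71 ≡ 4 (mod 67). Now have -(4/67).
Factor out 2: 4 = 2^2. Since 67 ≡ 3 (mod 8), (2/67) = -1, and (2/67)^2 = +1. Now have -(1/67).
(1/67) = 1. Collecting the sign factors: -1.

-1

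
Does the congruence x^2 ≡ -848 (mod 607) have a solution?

Pull out -1: (-848|607) = (-1|607)·(848|607). Since 607 ≡ 3 (mod 4), (-1|607) = -1. Now have -(848|607).
Reduce the numerator: 848 ≡ 241 (mod 607), so (848|607) = (241|607).
241 ≡ 1 (mod 4), so quadratic reciprocity gives (241|607) = (607|241). Reduce: 607 ≡ 125 (mod 241). Now have -(125|241).
125 ≡ 1 (mod 4), so quadratic reciprocity gives (125|241) = (241|125). Reduce: 241 ≡ 116 (mod 125). Now have -(116|125).
Factor out 2: 116 = 2^2·29. Since 125 ≡ 5 (mod 8), (2|125) = -1, and (2|125)^2 = +1. Now have -(29|125).
29 ≡ 1 (mod 4), so quadratic reciprocity gives (29|125) = (125|29). Reduce: 125 ≡ 9 (mod 29). Now have -(9|29).
9 ≡ 1 (mod 4), so quadratic reciprocity gives (9|29) = (29|9). Reduce: 29 ≡ 2 (mod 9). Now have -(2|9).
Factor out 2: 2 = 2. Since 9 ≡ 1 (mod 8), (2|9) = +1. Now have -(1|9).
(1|9) = 1. Collecting the sign factors: -1.
The Legendre symbol is -1, so x^2 ≡ -848 (mod 607) has no solution.

no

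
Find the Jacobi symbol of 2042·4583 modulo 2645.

By multiplicativity, (2042·4583/2645) = (2042/2645)·(4583/2645).
First factor (2042/2645):
Factor out 2: 2042 = 2·1021. Since 2645 ≡ 5 (mod 8), (2/2645) = -1. Now have -(1021/2645).
1021 ≡ 1 (mod 4), so quadratic reciprocity gives (1021/2645) = (2645/1021). Reduce: 2645 ≡ 603 (mod 1021). Now have -(603/1021).
1021 ≡ 1 (mod 4), so quadratic reciprocity gives (603/1021) = (1021/603). Reduce: 1021 ≡ 418 (mod 603). Now have -(418/603).
Factor out 2: 418 = 2·209. Since 603 ≡ 3 (mod 8), (2/603) = -1. Now have (209/603).
209 ≡ 1 (mod 4), so quadratic reciprocity gives (209/603) = (603/209). Reduce: 603 ≡ 185 (mod 209). Now have (185/209).
185 ≡ 1 (mod 4), so quadratic reciprocity gives (185/209) = (209/185). Reduce: 209 ≡ 24 (mod 185). Now have (24/185).
Factor out 2: 24 = 2^3·3. Since 185 ≡ 1 (mod 8), (2/185) = +1, and (2/185)^3 = +1. Now have (3/185).
185 ≡ 1 (mod 4), so quadratic reciprocity gives (3/185) = (185/3). Reduce: 185 ≡ 2 (mod 3). Now have (2/3).
Factor out 2: 2 = 2. Since 3 ≡ 3 (mod 8), (2/3) = -1. Now have -(1/3).
(1/3) = 1. Collecting the sign factors: -1.
Second factor (4583/2645):
Reduce the numerator: 4583 ≡ 1938 (mod 2645), so (4583/2645) = (1938/2645).
Factor out 2: 1938 = 2·969. Since 2645 ≡ 5 (mod 8), (2/2645) = -1. Now have -(969/2645).
969 ≡ 1 (mod 4), so quadratic reciprocity gives (969/2645) = (2645/969). Reduce: 2645 ≡ 707 (mod 969). Now have -(707/969).
969 ≡ 1 (mod 4), so quadratic reciprocity gives (707/969) = (969/707). Reduce: 969 ≡ 262 (mod 707). Now have -(262/707).
Factor out 2: 262 = 2·131. Since 707 ≡ 3 (mod 8), (2/707) = -1. Now have (131/707).
Both 131 ≡ 3 and 707 ≡ 3 (mod 4), so reciprocity gives (131/707) = -(707/131). Reduce: 707 ≡ 52 (mod 131). Now have -(52/131).
Factor out 2: 52 = 2^2·13. Since 131 ≡ 3 (mod 8), (2/131) = -1, and (2/131)^2 = +1. Now have -(13/131).
13 ≡ 1 (mod 4), so quadratic reciprocity gives (13/131) = (131/13). Reduce: 131 ≡ 1 (mod 13). Now have -(1/13).
(1/13) = 1. Collecting the sign factors: -1.
Product: (-1)·(-1) = 1.

1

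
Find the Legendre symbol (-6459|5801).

1

Reduce the numerator: -6459 ≡ 5143 (mod 5801), so (-6459|5801) = (5143|5801).
5801 ≡ 1 (mod 4), so quadratic reciprocity gives (5143|5801) = (5801|5143). Reduce: 5801 ≡ 658 (mod 5143). Now have (658|5143).
Factor out 2: 658 = 2·329. Since 5143 ≡ 7 (mod 8), (2|5143) = +1. Now have (329|5143).
329 ≡ 1 (mod 4), so quadratic reciprocity gives (329|5143) = (5143|329). Reduce: 5143 ≡ 208 (mod 329). Now have (208|329).
Factor out 2: 208 = 2^4·13. Since 329 ≡ 1 (mod 8), (2|329) = +1, and (2|329)^4 = +1. Now have (13|329).
13 ≡ 1 (mod 4), so quadratic reciprocity gives (13|329) = (329|13). Reduce: 329 ≡ 4 (mod 13). Now have (4|13).
Factor out 2: 4 = 2^2. Since 13 ≡ 5 (mod 8), (2|13) = -1, and (2|13)^2 = +1. Now have (1|13).
(1|13) = 1. Collecting the sign factors: 1.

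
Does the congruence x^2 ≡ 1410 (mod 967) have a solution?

no

Reduce the numerator: 1410 ≡ 443 (mod 967), so (1410/967) = (443/967).
Both 443 ≡ 3 and 967 ≡ 3 (mod 4), so reciprocity gives (443/967) = -(967/443). Reduce: 967 ≡ 81 (mod 443). Now have -(81/443).
81 ≡ 1 (mod 4), so quadratic reciprocity gives (81/443) = (443/81). Reduce: 443 ≡ 38 (mod 81). Now have -(38/81).
Factor out 2: 38 = 2·19. Since 81 ≡ 1 (mod 8), (2/81) = +1. Now have -(19/81).
81 ≡ 1 (mod 4), so quadratic reciprocity gives (19/81) = (81/19). Reduce: 81 ≡ 5 (mod 19). Now have -(5/19).
5 ≡ 1 (mod 4), so quadratic reciprocity gives (5/19) = (19/5). Reduce: 19 ≡ 4 (mod 5). Now have -(4/5).
Factor out 2: 4 = 2^2. Since 5 ≡ 5 (mod 8), (2/5) = -1, and (2/5)^2 = +1. Now have -(1/5).
(1/5) = 1. Collecting the sign factors: -1.
(1410/967) = -1, and 967 is prime, so 1410 is not a quadratic residue mod 967.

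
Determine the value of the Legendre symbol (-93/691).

Pull out -1: (-93/691) = (-1/691)·(93/691). Since 691 ≡ 3 (mod 4), (-1/691) = -1. Now have -(93/691).
93 ≡ 1 (mod 4), so quadratic reciprocity gives (93/691) = (691/93). Reduce: 691 ≡ 40 (mod 93). Now have -(40/93).
Factor out 2: 40 = 2^3·5. Since 93 ≡ 5 (mod 8), (2/93) = -1, and (2/93)^3 = -1. Now have (5/93).
5 ≡ 1 (mod 4), so quadratic reciprocity gives (5/93) = (93/5). Reduce: 93 ≡ 3 (mod 5). Now have (3/5).
5 ≡ 1 (mod 4), so quadratic reciprocity gives (3/5) = (5/3). Reduce: 5 ≡ 2 (mod 3). Now have (2/3).
Factor out 2: 2 = 2. Since 3 ≡ 3 (mod 8), (2/3) = -1. Now have -(1/3).
(1/3) = 1. Collecting the sign factors: -1.

-1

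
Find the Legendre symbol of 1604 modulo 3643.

-1

Factor out 2: 1604 = 2^2·401. Since 3643 ≡ 3 (mod 8), (2/3643) = -1, and (2/3643)^2 = +1. Now have (401/3643).
401 ≡ 1 (mod 4), so quadratic reciprocity gives (401/3643) = (3643/401). Reduce: 3643 ≡ 34 (mod 401). Now have (34/401).
Factor out 2: 34 = 2·17. Since 401 ≡ 1 (mod 8), (2/401) = +1. Now have (17/401).
17 ≡ 1 (mod 4), so quadratic reciprocity gives (17/401) = (401/17). Reduce: 401 ≡ 10 (mod 17). Now have (10/17).
Factor out 2: 10 = 2·5. Since 17 ≡ 1 (mod 8), (2/17) = +1. Now have (5/17).
5 ≡ 1 (mod 4), so quadratic reciprocity gives (5/17) = (17/5). Reduce: 17 ≡ 2 (mod 5). Now have (2/5).
Factor out 2: 2 = 2. Since 5 ≡ 5 (mod 8), (2/5) = -1. Now have -(1/5).
(1/5) = 1. Collecting the sign factors: -1.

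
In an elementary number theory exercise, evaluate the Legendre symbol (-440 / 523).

Pull out -1: (-440 / 523) = (-1 / 523)·(440 / 523). Since 523 ≡ 3 (mod 4), (-1 / 523) = -1. Now have -(440 / 523).
Factor out 2: 440 = 2^3·55. Since 523 ≡ 3 (mod 8), (2 / 523) = -1, and (2 / 523)^3 = -1. Now have (55 / 523).
Both 55 ≡ 3 and 523 ≡ 3 (mod 4), so reciprocity gives (55 / 523) = -(523 / 55). Reduce: 523 ≡ 28 (mod 55). Now have -(28 / 55).
Factor out 2: 28 = 2^2·7. Since 55 ≡ 7 (mod 8), (2 / 55) = +1, and (2 / 55)^2 = +1. Now have -(7 / 55).
Both 7 ≡ 3 and 55 ≡ 3 (mod 4), so reciprocity gives (7 / 55) = -(55 / 7). Reduce: 55 ≡ 6 (mod 7). Now have (6 / 7).
Factor out 2: 6 = 2·3. Since 7 ≡ 7 (mod 8), (2 / 7) = +1. Now have (3 / 7).
Both 3 ≡ 3 and 7 ≡ 3 (mod 4), so reciprocity gives (3 / 7) = -(7 / 3). Reduce: 7 ≡ 1 (mod 3). Now have -(1 / 3).
(1 / 3) = 1. Collecting the sign factors: -1.

-1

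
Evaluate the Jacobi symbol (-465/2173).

1

Reduce the numerator: -465 ≡ 1708 (mod 2173), so (-465/2173) = (1708/2173).
Factor out 2: 1708 = 2^2·427. Since 2173 ≡ 5 (mod 8), (2/2173) = -1, and (2/2173)^2 = +1. Now have (427/2173).
2173 ≡ 1 (mod 4), so quadratic reciprocity gives (427/2173) = (2173/427). Reduce: 2173 ≡ 38 (mod 427). Now have (38/427).
Factor out 2: 38 = 2·19. Since 427 ≡ 3 (mod 8), (2/427) = -1. Now have -(19/427).
Both 19 ≡ 3 and 427 ≡ 3 (mod 4), so reciprocity gives (19/427) = -(427/19). Reduce: 427 ≡ 9 (mod 19). Now have (9/19).
9 ≡ 1 (mod 4), so quadratic reciprocity gives (9/19) = (19/9). Reduce: 19 ≡ 1 (mod 9). Now have (1/9).
(1/9) = 1. Collecting the sign factors: 1.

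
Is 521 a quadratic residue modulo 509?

no

Reduce the numerator: 521 ≡ 12 (mod 509), so (521/509) = (12/509).
Factor out 2: 12 = 2^2·3. Since 509 ≡ 5 (mod 8), (2/509) = -1, and (2/509)^2 = +1. Now have (3/509).
509 ≡ 1 (mod 4), so quadratic reciprocity gives (3/509) = (509/3). Reduce: 509 ≡ 2 (mod 3). Now have (2/3).
Factor out 2: 2 = 2. Since 3 ≡ 3 (mod 8), (2/3) = -1. Now have -(1/3).
(1/3) = 1. Collecting the sign factors: -1.
The Legendre symbol is -1, so x^2 ≡ 521 (mod 509) has no solution.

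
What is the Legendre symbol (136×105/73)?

-1

By multiplicativity, (136·105/73) = (136/73)·(105/73).
First factor (136/73):
Reduce the numerator: 136 ≡ 63 (mod 73), so (136/73) = (63/73).
73 ≡ 1 (mod 4), so quadratic reciprocity gives (63/73) = (73/63). Reduce: 73 ≡ 10 (mod 63). Now have (10/63).
Factor out 2: 10 = 2·5. Since 63 ≡ 7 (mod 8), (2/63) = +1. Now have (5/63).
5 ≡ 1 (mod 4), so quadratic reciprocity gives (5/63) = (63/5). Reduce: 63 ≡ 3 (mod 5). Now have (3/5).
5 ≡ 1 (mod 4), so quadratic reciprocity gives (3/5) = (5/3). Reduce: 5 ≡ 2 (mod 3). Now have (2/3).
Factor out 2: 2 = 2. Since 3 ≡ 3 (mod 8), (2/3) = -1. Now have -(1/3).
(1/3) = 1. Collecting the sign factors: -1.
Second factor (105/73):
Reduce the numerator: 105 ≡ 32 (mod 73), so (105/73) = (32/73).
Factor out 2: 32 = 2^5. Since 73 ≡ 1 (mod 8), (2/73) = +1, and (2/73)^5 = +1. Now have (1/73).
(1/73) = 1. Collecting the sign factors: 1.
Product: (-1)·(1) = -1.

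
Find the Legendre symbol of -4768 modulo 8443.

-1

(-4768/8443)
  = -(4768/8443)    [8443 ≡ 3 mod 4 ⇒ (-1/8443) = -1]
  = (149/8443)    [8443 ≡ 3 mod 8 ⇒ (2/8443)^5 = -1]
  = (8443/149)    [QR: 149 ≡ 1 mod 4, sign kept]
  = (99/149)    [8443 ≡ 99 mod 149]
  = (149/99)    [QR: 149 ≡ 1 mod 4, sign kept]
  = (50/99)    [149 ≡ 50 mod 99]
  = -(25/99)    [99 ≡ 3 mod 8 ⇒ (2/99) = -1]
  = -(99/25)    [QR: 25 ≡ 1 mod 4, sign kept]
  = -(24/25)    [99 ≡ 24 mod 25]
  = -(3/25)    [25 ≡ 1 mod 8 ⇒ (2/25)^3 = +1]
  = -(25/3)    [QR: 25 ≡ 1 mod 4, sign kept]
  = -(1/3)    [25 ≡ 1 mod 3]
  = -1    [(1/3) = 1]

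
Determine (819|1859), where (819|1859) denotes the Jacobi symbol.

0

(819|1859)
  = -(1859|819)    [QR: both ≡ 3 mod 4, sign flips]
  = -(221|819)    [1859 ≡ 221 mod 819]
  = -(819|221)    [QR: 221 ≡ 1 mod 4, sign kept]
  = -(156|221)    [819 ≡ 156 mod 221]
  = -(39|221)    [221 ≡ 5 mod 8 ⇒ (2|221)^2 = +1]
  = -(221|39)    [QR: 221 ≡ 1 mod 4, sign kept]
  = -(26|39)    [221 ≡ 26 mod 39]
  = -(13|39)    [39 ≡ 7 mod 8 ⇒ (2|39) = +1]
  = -(39|13)    [QR: 13 ≡ 1 mod 4, sign kept]
  = -(0|13)    [39 ≡ 0 mod 13]
  = 0    [numerator 0, gcd > 1]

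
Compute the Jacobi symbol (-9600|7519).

1

Reduce the numerator: -9600 ≡ 5438 (mod 7519), so (-9600|7519) = (5438|7519).
Factor out 2: 5438 = 2·2719. Since 7519 ≡ 7 (mod 8), (2|7519) = +1. Now have (2719|7519).
Both 2719 ≡ 3 and 7519 ≡ 3 (mod 4), so reciprocity gives (2719|7519) = -(7519|2719). Reduce: 7519 ≡ 2081 (mod 2719). Now have -(2081|2719).
2081 ≡ 1 (mod 4), so quadratic reciprocity gives (2081|2719) = (2719|2081). Reduce: 2719 ≡ 638 (mod 2081). Now have -(638|2081).
Factor out 2: 638 = 2·319. Since 2081 ≡ 1 (mod 8), (2|2081) = +1. Now have -(319|2081).
2081 ≡ 1 (mod 4), so quadratic reciprocity gives (319|2081) = (2081|319). Reduce: 2081 ≡ 167 (mod 319). Now have -(167|319).
Both 167 ≡ 3 and 319 ≡ 3 (mod 4), so reciprocity gives (167|319) = -(319|167). Reduce: 319 ≡ 152 (mod 167). Now have (152|167).
Factor out 2: 152 = 2^3·19. Since 167 ≡ 7 (mod 8), (2|167) = +1, and (2|167)^3 = +1. Now have (19|167).
Both 19 ≡ 3 and 167 ≡ 3 (mod 4), so reciprocity gives (19|167) = -(167|19). Reduce: 167 ≡ 15 (mod 19). Now have -(15|19).
Both 15 ≡ 3 and 19 ≡ 3 (mod 4), so reciprocity gives (15|19) = -(19|15). Reduce: 19 ≡ 4 (mod 15). Now have (4|15).
Factor out 2: 4 = 2^2. Since 15 ≡ 7 (mod 8), (2|15) = +1, and (2|15)^2 = +1. Now have (1|15).
(1|15) = 1. Collecting the sign factors: 1.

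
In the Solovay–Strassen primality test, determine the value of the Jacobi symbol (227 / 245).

(227 / 245)
  = (245 / 227)    [QR: 245 ≡ 1 mod 4, sign kept]
  = (18 / 227)    [245 ≡ 18 mod 227]
  = -(9 / 227)    [227 ≡ 3 mod 8 ⇒ (2 / 227) = -1]
  = -(227 / 9)    [QR: 9 ≡ 1 mod 4, sign kept]
  = -(2 / 9)    [227 ≡ 2 mod 9]
  = -(1 / 9)    [9 ≡ 1 mod 8 ⇒ (2 / 9) = +1]
  = -1    [(1 / 9) = 1]

-1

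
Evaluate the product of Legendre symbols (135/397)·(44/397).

-1

By multiplicativity, (135·44/397) = (135/397)·(44/397).
First factor (135/397):
397 ≡ 1 (mod 4), so quadratic reciprocity gives (135/397) = (397/135). Reduce: 397 ≡ 127 (mod 135). Now have (127/135).
Both 127 ≡ 3 and 135 ≡ 3 (mod 4), so reciprocity gives (127/135) = -(135/127). Reduce: 135 ≡ 8 (mod 127). Now have -(8/127).
Factor out 2: 8 = 2^3. Since 127 ≡ 7 (mod 8), (2/127) = +1, and (2/127)^3 = +1. Now have -(1/127).
(1/127) = 1. Collecting the sign factors: -1.
Second factor (44/397):
Factor out 2: 44 = 2^2·11. Since 397 ≡ 5 (mod 8), (2/397) = -1, and (2/397)^2 = +1. Now have (11/397).
397 ≡ 1 (mod 4), so quadratic reciprocity gives (11/397) = (397/11). Reduce: 397 ≡ 1 (mod 11). Now have (1/11).
(1/11) = 1. Collecting the sign factors: 1.
Product: (-1)·(1) = -1.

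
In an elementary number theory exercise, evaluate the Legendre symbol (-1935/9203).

Pull out -1: (-1935/9203) = (-1/9203)·(1935/9203). Since 9203 ≡ 3 (mod 4), (-1/9203) = -1. Now have -(1935/9203).
Both 1935 ≡ 3 and 9203 ≡ 3 (mod 4), so reciprocity gives (1935/9203) = -(9203/1935). Reduce: 9203 ≡ 1463 (mod 1935). Now have (1463/1935).
Both 1463 ≡ 3 and 1935 ≡ 3 (mod 4), so reciprocity gives (1463/1935) = -(1935/1463). Reduce: 1935 ≡ 472 (mod 1463). Now have -(472/1463).
Factor out 2: 472 = 2^3·59. Since 1463 ≡ 7 (mod 8), (2/1463) = +1, and (2/1463)^3 = +1. Now have -(59/1463).
Both 59 ≡ 3 and 1463 ≡ 3 (mod 4), so reciprocity gives (59/1463) = -(1463/59). Reduce: 1463 ≡ 47 (mod 59). Now have (47/59).
Both 47 ≡ 3 and 59 ≡ 3 (mod 4), so reciprocity gives (47/59) = -(59/47). Reduce: 59 ≡ 12 (mod 47). Now have -(12/47).
Factor out 2: 12 = 2^2·3. Since 47 ≡ 7 (mod 8), (2/47) = +1, and (2/47)^2 = +1. Now have -(3/47).
Both 3 ≡ 3 and 47 ≡ 3 (mod 4), so reciprocity gives (3/47) = -(47/3). Reduce: 47 ≡ 2 (mod 3). Now have (2/3).
Factor out 2: 2 = 2. Since 3 ≡ 3 (mod 8), (2/3) = -1. Now have -(1/3).
(1/3) = 1. Collecting the sign factors: -1.

-1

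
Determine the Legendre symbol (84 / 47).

1

(84 / 47)
  = (37 / 47)    [84 ≡ 37 mod 47]
  = (47 / 37)    [QR: 37 ≡ 1 mod 4, sign kept]
  = (10 / 37)    [47 ≡ 10 mod 37]
  = -(5 / 37)    [37 ≡ 5 mod 8 ⇒ (2 / 37) = -1]
  = -(37 / 5)    [QR: 5 ≡ 1 mod 4, sign kept]
  = -(2 / 5)    [37 ≡ 2 mod 5]
  = (1 / 5)    [5 ≡ 5 mod 8 ⇒ (2 / 5) = -1]
  = 1    [(1 / 5) = 1]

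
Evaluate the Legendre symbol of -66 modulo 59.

(-66 / 59)
  = (52 / 59)    [-66 ≡ 52 mod 59]
  = (13 / 59)    [59 ≡ 3 mod 8 ⇒ (2 / 59)^2 = +1]
  = (59 / 13)    [QR: 13 ≡ 1 mod 4, sign kept]
  = (7 / 13)    [59 ≡ 7 mod 13]
  = (13 / 7)    [QR: 13 ≡ 1 mod 4, sign kept]
  = (6 / 7)    [13 ≡ 6 mod 7]
  = (3 / 7)    [7 ≡ 7 mod 8 ⇒ (2 / 7) = +1]
  = -(7 / 3)    [QR: both ≡ 3 mod 4, sign flips]
  = -(1 / 3)    [7 ≡ 1 mod 3]
  = -1    [(1 / 3) = 1]

-1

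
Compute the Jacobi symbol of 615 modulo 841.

841 ≡ 1 (mod 4), so quadratic reciprocity gives (615 / 841) = (841 / 615). Reduce: 841 ≡ 226 (mod 615). Now have (226 / 615).
Factor out 2: 226 = 2·113. Since 615 ≡ 7 (mod 8), (2 / 615) = +1. Now have (113 / 615).
113 ≡ 1 (mod 4), so quadratic reciprocity gives (113 / 615) = (615 / 113). Reduce: 615 ≡ 50 (mod 113). Now have (50 / 113).
Factor out 2: 50 = 2·25. Since 113 ≡ 1 (mod 8), (2 / 113) = +1. Now have (25 / 113).
25 ≡ 1 (mod 4), so quadratic reciprocity gives (25 / 113) = (113 / 25). Reduce: 113 ≡ 13 (mod 25). Now have (13 / 25).
13 ≡ 1 (mod 4), so quadratic reciprocity gives (13 / 25) = (25 / 13). Reduce: 25 ≡ 12 (mod 13). Now have (12 / 13).
Factor out 2: 12 = 2^2·3. Since 13 ≡ 5 (mod 8), (2 / 13) = -1, and (2 / 13)^2 = +1. Now have (3 / 13).
13 ≡ 1 (mod 4), so quadratic reciprocity gives (3 / 13) = (13 / 3). Reduce: 13 ≡ 1 (mod 3). Now have (1 / 3).
(1 / 3) = 1. Collecting the sign factors: 1.

1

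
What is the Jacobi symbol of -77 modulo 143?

0

Pull out -1: (-77/143) = (-1/143)·(77/143). Since 143 ≡ 3 (mod 4), (-1/143) = -1. Now have -(77/143).
77 ≡ 1 (mod 4), so quadratic reciprocity gives (77/143) = (143/77). Reduce: 143 ≡ 66 (mod 77). Now have -(66/77).
Factor out 2: 66 = 2·33. Since 77 ≡ 5 (mod 8), (2/77) = -1. Now have (33/77).
33 ≡ 1 (mod 4), so quadratic reciprocity gives (33/77) = (77/33). Reduce: 77 ≡ 11 (mod 33). Now have (11/33).
33 ≡ 1 (mod 4), so quadratic reciprocity gives (11/33) = (33/11). Reduce: 33 ≡ 0 (mod 11). Now have (0/11).
The numerator is now 0 with denominator 11 > 1: the symbol is 0.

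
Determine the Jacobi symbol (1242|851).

0

(1242|851)
  = (391|851)    [1242 ≡ 391 mod 851]
  = -(851|391)    [QR: both ≡ 3 mod 4, sign flips]
  = -(69|391)    [851 ≡ 69 mod 391]
  = -(391|69)    [QR: 69 ≡ 1 mod 4, sign kept]
  = -(46|69)    [391 ≡ 46 mod 69]
  = (23|69)    [69 ≡ 5 mod 8 ⇒ (2|69) = -1]
  = (69|23)    [QR: 69 ≡ 1 mod 4, sign kept]
  = (0|23)    [69 ≡ 0 mod 23]
  = 0    [numerator 0, gcd > 1]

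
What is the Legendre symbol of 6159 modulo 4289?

Reduce the numerator: 6159 ≡ 1870 (mod 4289), so (6159/4289) = (1870/4289).
Factor out 2: 1870 = 2·935. Since 4289 ≡ 1 (mod 8), (2/4289) = +1. Now have (935/4289).
4289 ≡ 1 (mod 4), so quadratic reciprocity gives (935/4289) = (4289/935). Reduce: 4289 ≡ 549 (mod 935). Now have (549/935).
549 ≡ 1 (mod 4), so quadratic reciprocity gives (549/935) = (935/549). Reduce: 935 ≡ 386 (mod 549). Now have (386/549).
Factor out 2: 386 = 2·193. Since 549 ≡ 5 (mod 8), (2/549) = -1. Now have -(193/549).
193 ≡ 1 (mod 4), so quadratic reciprocity gives (193/549) = (549/193). Reduce: 549 ≡ 163 (mod 193). Now have -(163/193).
193 ≡ 1 (mod 4), so quadratic reciprocity gives (163/193) = (193/163). Reduce: 193 ≡ 30 (mod 163). Now have -(30/163).
Factor out 2: 30 = 2·15. Since 163 ≡ 3 (mod 8), (2/163) = -1. Now have (15/163).
Both 15 ≡ 3 and 163 ≡ 3 (mod 4), so reciprocity gives (15/163) = -(163/15). Reduce: 163 ≡ 13 (mod 15). Now have -(13/15).
13 ≡ 1 (mod 4), so quadratic reciprocity gives (13/15) = (15/13). Reduce: 15 ≡ 2 (mod 13). Now have -(2/13).
Factor out 2: 2 = 2. Since 13 ≡ 5 (mod 8), (2/13) = -1. Now have (1/13).
(1/13) = 1. Collecting the sign factors: 1.

1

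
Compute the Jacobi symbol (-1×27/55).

1

By multiplicativity, (-1·27/55) = (-1/55)·(27/55).
First factor (-1/55):
Reduce the numerator: -1 ≡ 54 (mod 55), so (-1/55) = (54/55).
Factor out 2: 54 = 2·27. Since 55 ≡ 7 (mod 8), (2/55) = +1. Now have (27/55).
Both 27 ≡ 3 and 55 ≡ 3 (mod 4), so reciprocity gives (27/55) = -(55/27). Reduce: 55 ≡ 1 (mod 27). Now have -(1/27).
(1/27) = 1. Collecting the sign factors: -1.
Second factor (27/55):
Both 27 ≡ 3 and 55 ≡ 3 (mod 4), so reciprocity gives (27/55) = -(55/27). Reduce: 55 ≡ 1 (mod 27). Now have -(1/27).
(1/27) = 1. Collecting the sign factors: -1.
Product: (-1)·(-1) = 1.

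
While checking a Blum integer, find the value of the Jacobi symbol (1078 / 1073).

-1

Reduce the numerator: 1078 ≡ 5 (mod 1073), so (1078 / 1073) = (5 / 1073).
5 ≡ 1 (mod 4), so quadratic reciprocity gives (5 / 1073) = (1073 / 5). Reduce: 1073 ≡ 3 (mod 5). Now have (3 / 5).
5 ≡ 1 (mod 4), so quadratic reciprocity gives (3 / 5) = (5 / 3). Reduce: 5 ≡ 2 (mod 3). Now have (2 / 3).
Factor out 2: 2 = 2. Since 3 ≡ 3 (mod 8), (2 / 3) = -1. Now have -(1 / 3).
(1 / 3) = 1. Collecting the sign factors: -1.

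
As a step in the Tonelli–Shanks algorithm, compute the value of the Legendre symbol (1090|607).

1

(1090|607)
  = (483|607)    [1090 ≡ 483 mod 607]
  = -(607|483)    [QR: both ≡ 3 mod 4, sign flips]
  = -(124|483)    [607 ≡ 124 mod 483]
  = -(31|483)    [483 ≡ 3 mod 8 ⇒ (2|483)^2 = +1]
  = (483|31)    [QR: both ≡ 3 mod 4, sign flips]
  = (18|31)    [483 ≡ 18 mod 31]
  = (9|31)    [31 ≡ 7 mod 8 ⇒ (2|31) = +1]
  = (31|9)    [QR: 9 ≡ 1 mod 4, sign kept]
  = (4|9)    [31 ≡ 4 mod 9]
  = (1|9)    [9 ≡ 1 mod 8 ⇒ (2|9)^2 = +1]
  = 1    [(1|9) = 1]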